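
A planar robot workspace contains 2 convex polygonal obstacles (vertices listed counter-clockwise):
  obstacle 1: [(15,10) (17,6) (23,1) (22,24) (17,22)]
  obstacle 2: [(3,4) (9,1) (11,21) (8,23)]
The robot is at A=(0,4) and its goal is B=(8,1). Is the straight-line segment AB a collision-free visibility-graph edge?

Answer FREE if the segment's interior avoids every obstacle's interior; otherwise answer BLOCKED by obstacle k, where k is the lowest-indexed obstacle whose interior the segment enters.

Obstacle 1 [(15,10) (17,6) (23,1) (22,24) (17,22)]:
  edge (15,10)–(17,6): clear
  edge (17,6)–(23,1): clear
  edge (23,1)–(22,24): clear
  edge (22,24)–(17,22): clear
  edge (17,22)–(15,10): clear
  midpoint (4,5/2) outside
  → clear
Obstacle 2 [(3,4) (9,1) (11,21) (8,23)]:
  edge (3,4)–(9,1): clear
  edge (9,1)–(11,21): clear
  edge (11,21)–(8,23): clear
  edge (8,23)–(3,4): clear
  midpoint (4,5/2) outside
  → clear

FREE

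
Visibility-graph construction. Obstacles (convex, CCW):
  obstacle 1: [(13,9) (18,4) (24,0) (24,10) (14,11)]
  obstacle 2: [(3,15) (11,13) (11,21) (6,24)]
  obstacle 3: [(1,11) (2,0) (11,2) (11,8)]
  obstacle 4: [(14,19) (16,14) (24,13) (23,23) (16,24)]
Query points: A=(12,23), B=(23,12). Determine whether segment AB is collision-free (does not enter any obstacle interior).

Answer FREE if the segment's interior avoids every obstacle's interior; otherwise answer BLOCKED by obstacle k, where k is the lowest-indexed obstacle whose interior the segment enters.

Obstacle 1 [(13,9) (18,4) (24,0) (24,10) (14,11)]:
  edge (13,9)–(18,4): clear
  edge (18,4)–(24,0): clear
  edge (24,0)–(24,10): clear
  edge (24,10)–(14,11): clear
  edge (14,11)–(13,9): clear
  midpoint (35/2,35/2) outside
  → clear
Obstacle 2 [(3,15) (11,13) (11,21) (6,24)]:
  edge (3,15)–(11,13): clear
  edge (11,13)–(11,21): clear
  edge (11,21)–(6,24): clear
  edge (6,24)–(3,15): clear
  midpoint (35/2,35/2) outside
  → clear
Obstacle 3 [(1,11) (2,0) (11,2) (11,8)]:
  edge (1,11)–(2,0): clear
  edge (2,0)–(11,2): clear
  edge (11,2)–(11,8): clear
  edge (11,8)–(1,11): clear
  midpoint (35/2,35/2) outside
  → clear
Obstacle 4 [(14,19) (16,14) (24,13) (23,23) (16,24)]:
  edge (14,19)–(16,14): clear
  edge (16,14)–(24,13): crosses AB
  edge (24,13)–(23,23): clear
  edge (23,23)–(16,24): clear
  edge (16,24)–(14,19): crosses AB
  → BLOCKED

BLOCKED by obstacle 4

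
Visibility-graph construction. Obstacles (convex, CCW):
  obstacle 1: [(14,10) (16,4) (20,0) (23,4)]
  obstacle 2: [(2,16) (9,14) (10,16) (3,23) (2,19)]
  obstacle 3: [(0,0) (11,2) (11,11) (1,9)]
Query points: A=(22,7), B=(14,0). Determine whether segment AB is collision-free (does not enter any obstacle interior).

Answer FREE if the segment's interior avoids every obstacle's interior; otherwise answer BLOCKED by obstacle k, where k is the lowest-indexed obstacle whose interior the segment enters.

BLOCKED by obstacle 1

Obstacle 1 [(14,10) (16,4) (20,0) (23,4)]:
  edge (14,10)–(16,4): clear
  edge (16,4)–(20,0): crosses AB
  edge (20,0)–(23,4): clear
  edge (23,4)–(14,10): crosses AB
  → BLOCKED
Obstacle 2 [(2,16) (9,14) (10,16) (3,23) (2,19)]:
  edge (2,16)–(9,14): clear
  edge (9,14)–(10,16): clear
  edge (10,16)–(3,23): clear
  edge (3,23)–(2,19): clear
  edge (2,19)–(2,16): clear
  midpoint (18,7/2) outside
  → clear
Obstacle 3 [(0,0) (11,2) (11,11) (1,9)]:
  edge (0,0)–(11,2): clear
  edge (11,2)–(11,11): clear
  edge (11,11)–(1,9): clear
  edge (1,9)–(0,0): clear
  midpoint (18,7/2) outside
  → clear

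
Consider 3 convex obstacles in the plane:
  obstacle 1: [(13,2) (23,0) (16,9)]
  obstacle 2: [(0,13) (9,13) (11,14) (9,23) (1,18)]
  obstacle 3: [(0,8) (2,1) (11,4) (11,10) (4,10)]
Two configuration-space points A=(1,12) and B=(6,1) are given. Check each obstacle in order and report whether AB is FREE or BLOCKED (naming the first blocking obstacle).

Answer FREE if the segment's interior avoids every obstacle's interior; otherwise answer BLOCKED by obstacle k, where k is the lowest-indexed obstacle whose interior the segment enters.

Obstacle 1 [(13,2) (23,0) (16,9)]:
  edge (13,2)–(23,0): clear
  edge (23,0)–(16,9): clear
  edge (16,9)–(13,2): clear
  midpoint (7/2,13/2) outside
  → clear
Obstacle 2 [(0,13) (9,13) (11,14) (9,23) (1,18)]:
  edge (0,13)–(9,13): clear
  edge (9,13)–(11,14): clear
  edge (11,14)–(9,23): clear
  edge (9,23)–(1,18): clear
  edge (1,18)–(0,13): clear
  midpoint (7/2,13/2) outside
  → clear
Obstacle 3 [(0,8) (2,1) (11,4) (11,10) (4,10)]:
  edge (0,8)–(2,1): clear
  edge (2,1)–(11,4): crosses AB
  edge (11,4)–(11,10): clear
  edge (11,10)–(4,10): clear
  edge (4,10)–(0,8): crosses AB
  → BLOCKED

BLOCKED by obstacle 3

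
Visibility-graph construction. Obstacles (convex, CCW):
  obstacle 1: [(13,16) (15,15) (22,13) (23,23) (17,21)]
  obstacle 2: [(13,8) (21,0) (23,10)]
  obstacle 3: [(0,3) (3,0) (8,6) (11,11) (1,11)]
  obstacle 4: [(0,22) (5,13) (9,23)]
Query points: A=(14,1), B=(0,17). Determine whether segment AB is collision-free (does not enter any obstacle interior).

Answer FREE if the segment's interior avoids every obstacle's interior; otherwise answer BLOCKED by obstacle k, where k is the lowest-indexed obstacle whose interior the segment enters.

Obstacle 1 [(13,16) (15,15) (22,13) (23,23) (17,21)]:
  edge (13,16)–(15,15): clear
  edge (15,15)–(22,13): clear
  edge (22,13)–(23,23): clear
  edge (23,23)–(17,21): clear
  edge (17,21)–(13,16): clear
  midpoint (7,9) outside
  → clear
Obstacle 2 [(13,8) (21,0) (23,10)]:
  edge (13,8)–(21,0): clear
  edge (21,0)–(23,10): clear
  edge (23,10)–(13,8): clear
  midpoint (7,9) outside
  → clear
Obstacle 3 [(0,3) (3,0) (8,6) (11,11) (1,11)]:
  edge (0,3)–(3,0): clear
  edge (3,0)–(8,6): clear
  edge (8,6)–(11,11): crosses AB
  edge (11,11)–(1,11): crosses AB
  edge (1,11)–(0,3): clear
  → BLOCKED
Obstacle 4 [(0,22) (5,13) (9,23)]:
  edge (0,22)–(5,13): clear
  edge (5,13)–(9,23): clear
  edge (9,23)–(0,22): clear
  midpoint (7,9) outside
  → clear

BLOCKED by obstacle 3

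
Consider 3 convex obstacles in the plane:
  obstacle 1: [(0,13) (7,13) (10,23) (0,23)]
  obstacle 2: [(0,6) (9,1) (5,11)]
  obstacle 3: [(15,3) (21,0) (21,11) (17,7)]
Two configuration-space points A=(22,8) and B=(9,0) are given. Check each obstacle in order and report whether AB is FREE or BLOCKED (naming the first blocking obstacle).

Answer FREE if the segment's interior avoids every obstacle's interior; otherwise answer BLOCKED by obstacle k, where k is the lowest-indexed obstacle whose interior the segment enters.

Obstacle 1 [(0,13) (7,13) (10,23) (0,23)]:
  edge (0,13)–(7,13): clear
  edge (7,13)–(10,23): clear
  edge (10,23)–(0,23): clear
  edge (0,23)–(0,13): clear
  midpoint (31/2,4) outside
  → clear
Obstacle 2 [(0,6) (9,1) (5,11)]:
  edge (0,6)–(9,1): clear
  edge (9,1)–(5,11): clear
  edge (5,11)–(0,6): clear
  midpoint (31/2,4) outside
  → clear
Obstacle 3 [(15,3) (21,0) (21,11) (17,7)]:
  edge (15,3)–(21,0): clear
  edge (21,0)–(21,11): crosses AB
  edge (21,11)–(17,7): clear
  edge (17,7)–(15,3): crosses AB
  → BLOCKED

BLOCKED by obstacle 3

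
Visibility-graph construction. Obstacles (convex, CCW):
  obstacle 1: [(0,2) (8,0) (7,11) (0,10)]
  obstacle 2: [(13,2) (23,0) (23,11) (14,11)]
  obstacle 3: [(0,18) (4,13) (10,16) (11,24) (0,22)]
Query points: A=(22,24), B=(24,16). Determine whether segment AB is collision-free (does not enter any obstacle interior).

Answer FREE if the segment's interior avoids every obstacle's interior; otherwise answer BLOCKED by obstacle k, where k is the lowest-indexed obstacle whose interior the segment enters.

FREE

Obstacle 1 [(0,2) (8,0) (7,11) (0,10)]:
  edge (0,2)–(8,0): clear
  edge (8,0)–(7,11): clear
  edge (7,11)–(0,10): clear
  edge (0,10)–(0,2): clear
  midpoint (23,20) outside
  → clear
Obstacle 2 [(13,2) (23,0) (23,11) (14,11)]:
  edge (13,2)–(23,0): clear
  edge (23,0)–(23,11): clear
  edge (23,11)–(14,11): clear
  edge (14,11)–(13,2): clear
  midpoint (23,20) outside
  → clear
Obstacle 3 [(0,18) (4,13) (10,16) (11,24) (0,22)]:
  edge (0,18)–(4,13): clear
  edge (4,13)–(10,16): clear
  edge (10,16)–(11,24): clear
  edge (11,24)–(0,22): clear
  edge (0,22)–(0,18): clear
  midpoint (23,20) outside
  → clear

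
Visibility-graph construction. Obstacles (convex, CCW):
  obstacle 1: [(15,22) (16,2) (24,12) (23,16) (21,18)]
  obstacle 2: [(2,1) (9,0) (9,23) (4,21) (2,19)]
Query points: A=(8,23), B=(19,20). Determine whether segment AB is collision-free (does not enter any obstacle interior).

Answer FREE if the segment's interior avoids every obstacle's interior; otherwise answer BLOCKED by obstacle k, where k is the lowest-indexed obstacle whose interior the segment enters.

BLOCKED by obstacle 1

Obstacle 1 [(15,22) (16,2) (24,12) (23,16) (21,18)]:
  edge (15,22)–(16,2): crosses AB
  edge (16,2)–(24,12): clear
  edge (24,12)–(23,16): clear
  edge (23,16)–(21,18): clear
  edge (21,18)–(15,22): crosses AB
  → BLOCKED
Obstacle 2 [(2,1) (9,0) (9,23) (4,21) (2,19)]:
  edge (2,1)–(9,0): clear
  edge (9,0)–(9,23): crosses AB
  edge (9,23)–(4,21): crosses AB
  edge (4,21)–(2,19): clear
  edge (2,19)–(2,1): clear
  → BLOCKED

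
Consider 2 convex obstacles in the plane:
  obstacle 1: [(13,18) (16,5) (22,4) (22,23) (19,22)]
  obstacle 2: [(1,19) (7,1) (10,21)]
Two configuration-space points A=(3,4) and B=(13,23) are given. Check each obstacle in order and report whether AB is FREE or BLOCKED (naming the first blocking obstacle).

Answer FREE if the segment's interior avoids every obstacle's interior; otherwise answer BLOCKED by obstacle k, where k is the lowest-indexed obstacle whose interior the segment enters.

Obstacle 1 [(13,18) (16,5) (22,4) (22,23) (19,22)]:
  edge (13,18)–(16,5): clear
  edge (16,5)–(22,4): clear
  edge (22,4)–(22,23): clear
  edge (22,23)–(19,22): clear
  edge (19,22)–(13,18): clear
  midpoint (8,27/2) outside
  → clear
Obstacle 2 [(1,19) (7,1) (10,21)]:
  edge (1,19)–(7,1): crosses AB
  edge (7,1)–(10,21): crosses AB
  edge (10,21)–(1,19): clear
  → BLOCKED

BLOCKED by obstacle 2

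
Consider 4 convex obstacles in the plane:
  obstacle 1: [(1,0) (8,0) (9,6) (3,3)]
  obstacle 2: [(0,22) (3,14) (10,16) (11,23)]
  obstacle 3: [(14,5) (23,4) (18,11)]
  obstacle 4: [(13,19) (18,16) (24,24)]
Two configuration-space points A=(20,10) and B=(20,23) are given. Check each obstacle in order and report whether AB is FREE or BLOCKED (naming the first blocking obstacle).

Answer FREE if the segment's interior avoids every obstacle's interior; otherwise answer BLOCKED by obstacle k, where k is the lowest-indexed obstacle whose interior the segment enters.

Obstacle 1 [(1,0) (8,0) (9,6) (3,3)]:
  edge (1,0)–(8,0): clear
  edge (8,0)–(9,6): clear
  edge (9,6)–(3,3): clear
  edge (3,3)–(1,0): clear
  midpoint (20,33/2) outside
  → clear
Obstacle 2 [(0,22) (3,14) (10,16) (11,23)]:
  edge (0,22)–(3,14): clear
  edge (3,14)–(10,16): clear
  edge (10,16)–(11,23): clear
  edge (11,23)–(0,22): clear
  midpoint (20,33/2) outside
  → clear
Obstacle 3 [(14,5) (23,4) (18,11)]:
  edge (14,5)–(23,4): clear
  edge (23,4)–(18,11): clear
  edge (18,11)–(14,5): clear
  midpoint (20,33/2) outside
  → clear
Obstacle 4 [(13,19) (18,16) (24,24)]:
  edge (13,19)–(18,16): clear
  edge (18,16)–(24,24): crosses AB
  edge (24,24)–(13,19): crosses AB
  → BLOCKED

BLOCKED by obstacle 4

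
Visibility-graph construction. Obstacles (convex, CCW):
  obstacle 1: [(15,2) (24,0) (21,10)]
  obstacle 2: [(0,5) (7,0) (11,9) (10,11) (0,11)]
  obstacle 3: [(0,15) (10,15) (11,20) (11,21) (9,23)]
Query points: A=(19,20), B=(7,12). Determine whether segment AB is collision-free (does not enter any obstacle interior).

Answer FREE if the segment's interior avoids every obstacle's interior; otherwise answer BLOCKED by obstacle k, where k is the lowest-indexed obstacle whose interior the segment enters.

FREE

Obstacle 1 [(15,2) (24,0) (21,10)]:
  edge (15,2)–(24,0): clear
  edge (24,0)–(21,10): clear
  edge (21,10)–(15,2): clear
  midpoint (13,16) outside
  → clear
Obstacle 2 [(0,5) (7,0) (11,9) (10,11) (0,11)]:
  edge (0,5)–(7,0): clear
  edge (7,0)–(11,9): clear
  edge (11,9)–(10,11): clear
  edge (10,11)–(0,11): clear
  edge (0,11)–(0,5): clear
  midpoint (13,16) outside
  → clear
Obstacle 3 [(0,15) (10,15) (11,20) (11,21) (9,23)]:
  edge (0,15)–(10,15): clear
  edge (10,15)–(11,20): clear
  edge (11,20)–(11,21): clear
  edge (11,21)–(9,23): clear
  edge (9,23)–(0,15): clear
  midpoint (13,16) outside
  → clear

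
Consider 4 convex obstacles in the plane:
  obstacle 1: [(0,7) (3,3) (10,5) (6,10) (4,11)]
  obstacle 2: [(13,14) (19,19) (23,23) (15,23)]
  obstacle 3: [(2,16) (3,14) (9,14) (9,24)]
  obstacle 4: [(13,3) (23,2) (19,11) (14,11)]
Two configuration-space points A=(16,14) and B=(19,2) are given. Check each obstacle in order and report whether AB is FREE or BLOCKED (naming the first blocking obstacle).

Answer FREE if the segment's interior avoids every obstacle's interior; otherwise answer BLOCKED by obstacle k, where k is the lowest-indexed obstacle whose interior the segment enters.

Obstacle 1 [(0,7) (3,3) (10,5) (6,10) (4,11)]:
  edge (0,7)–(3,3): clear
  edge (3,3)–(10,5): clear
  edge (10,5)–(6,10): clear
  edge (6,10)–(4,11): clear
  edge (4,11)–(0,7): clear
  midpoint (35/2,8) outside
  → clear
Obstacle 2 [(13,14) (19,19) (23,23) (15,23)]:
  edge (13,14)–(19,19): clear
  edge (19,19)–(23,23): clear
  edge (23,23)–(15,23): clear
  edge (15,23)–(13,14): clear
  midpoint (35/2,8) outside
  → clear
Obstacle 3 [(2,16) (3,14) (9,14) (9,24)]:
  edge (2,16)–(3,14): clear
  edge (3,14)–(9,14): clear
  edge (9,14)–(9,24): clear
  edge (9,24)–(2,16): clear
  midpoint (35/2,8) outside
  → clear
Obstacle 4 [(13,3) (23,2) (19,11) (14,11)]:
  edge (13,3)–(23,2): crosses AB
  edge (23,2)–(19,11): clear
  edge (19,11)–(14,11): crosses AB
  edge (14,11)–(13,3): clear
  → BLOCKED

BLOCKED by obstacle 4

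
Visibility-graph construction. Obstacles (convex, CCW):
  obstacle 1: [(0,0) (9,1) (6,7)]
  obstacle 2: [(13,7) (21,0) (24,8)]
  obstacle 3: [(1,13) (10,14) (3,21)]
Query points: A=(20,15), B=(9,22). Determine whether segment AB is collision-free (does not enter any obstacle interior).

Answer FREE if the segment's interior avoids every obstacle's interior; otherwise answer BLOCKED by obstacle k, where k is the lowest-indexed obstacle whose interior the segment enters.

Obstacle 1 [(0,0) (9,1) (6,7)]:
  edge (0,0)–(9,1): clear
  edge (9,1)–(6,7): clear
  edge (6,7)–(0,0): clear
  midpoint (29/2,37/2) outside
  → clear
Obstacle 2 [(13,7) (21,0) (24,8)]:
  edge (13,7)–(21,0): clear
  edge (21,0)–(24,8): clear
  edge (24,8)–(13,7): clear
  midpoint (29/2,37/2) outside
  → clear
Obstacle 3 [(1,13) (10,14) (3,21)]:
  edge (1,13)–(10,14): clear
  edge (10,14)–(3,21): clear
  edge (3,21)–(1,13): clear
  midpoint (29/2,37/2) outside
  → clear

FREE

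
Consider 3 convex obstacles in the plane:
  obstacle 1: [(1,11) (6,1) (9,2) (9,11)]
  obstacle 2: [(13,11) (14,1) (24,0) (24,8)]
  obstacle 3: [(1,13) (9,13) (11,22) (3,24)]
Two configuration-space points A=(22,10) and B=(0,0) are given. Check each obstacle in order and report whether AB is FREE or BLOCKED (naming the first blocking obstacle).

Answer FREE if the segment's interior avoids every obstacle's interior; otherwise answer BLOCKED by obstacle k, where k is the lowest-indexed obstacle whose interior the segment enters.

BLOCKED by obstacle 1

Obstacle 1 [(1,11) (6,1) (9,2) (9,11)]:
  edge (1,11)–(6,1): crosses AB
  edge (6,1)–(9,2): clear
  edge (9,2)–(9,11): crosses AB
  edge (9,11)–(1,11): clear
  → BLOCKED
Obstacle 2 [(13,11) (14,1) (24,0) (24,8)]:
  edge (13,11)–(14,1): crosses AB
  edge (14,1)–(24,0): clear
  edge (24,0)–(24,8): clear
  edge (24,8)–(13,11): crosses AB
  → BLOCKED
Obstacle 3 [(1,13) (9,13) (11,22) (3,24)]:
  edge (1,13)–(9,13): clear
  edge (9,13)–(11,22): clear
  edge (11,22)–(3,24): clear
  edge (3,24)–(1,13): clear
  midpoint (11,5) outside
  → clear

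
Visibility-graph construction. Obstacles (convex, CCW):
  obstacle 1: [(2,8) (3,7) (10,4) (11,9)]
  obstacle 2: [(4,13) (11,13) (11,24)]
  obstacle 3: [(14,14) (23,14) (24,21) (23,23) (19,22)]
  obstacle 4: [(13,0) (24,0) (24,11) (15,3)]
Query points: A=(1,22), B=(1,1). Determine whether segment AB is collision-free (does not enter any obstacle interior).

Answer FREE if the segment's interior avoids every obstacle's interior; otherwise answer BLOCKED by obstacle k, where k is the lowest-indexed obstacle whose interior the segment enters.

FREE

Obstacle 1 [(2,8) (3,7) (10,4) (11,9)]:
  edge (2,8)–(3,7): clear
  edge (3,7)–(10,4): clear
  edge (10,4)–(11,9): clear
  edge (11,9)–(2,8): clear
  midpoint (1,23/2) outside
  → clear
Obstacle 2 [(4,13) (11,13) (11,24)]:
  edge (4,13)–(11,13): clear
  edge (11,13)–(11,24): clear
  edge (11,24)–(4,13): clear
  midpoint (1,23/2) outside
  → clear
Obstacle 3 [(14,14) (23,14) (24,21) (23,23) (19,22)]:
  edge (14,14)–(23,14): clear
  edge (23,14)–(24,21): clear
  edge (24,21)–(23,23): clear
  edge (23,23)–(19,22): clear
  edge (19,22)–(14,14): clear
  midpoint (1,23/2) outside
  → clear
Obstacle 4 [(13,0) (24,0) (24,11) (15,3)]:
  edge (13,0)–(24,0): clear
  edge (24,0)–(24,11): clear
  edge (24,11)–(15,3): clear
  edge (15,3)–(13,0): clear
  midpoint (1,23/2) outside
  → clear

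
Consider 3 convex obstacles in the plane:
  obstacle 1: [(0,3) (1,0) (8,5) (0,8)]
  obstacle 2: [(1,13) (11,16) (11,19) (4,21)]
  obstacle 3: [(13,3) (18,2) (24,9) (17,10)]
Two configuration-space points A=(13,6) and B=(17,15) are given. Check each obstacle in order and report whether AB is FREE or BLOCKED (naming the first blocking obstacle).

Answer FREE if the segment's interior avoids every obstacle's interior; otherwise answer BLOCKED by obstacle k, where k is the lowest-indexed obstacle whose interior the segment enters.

FREE

Obstacle 1 [(0,3) (1,0) (8,5) (0,8)]:
  edge (0,3)–(1,0): clear
  edge (1,0)–(8,5): clear
  edge (8,5)–(0,8): clear
  edge (0,8)–(0,3): clear
  midpoint (15,21/2) outside
  → clear
Obstacle 2 [(1,13) (11,16) (11,19) (4,21)]:
  edge (1,13)–(11,16): clear
  edge (11,16)–(11,19): clear
  edge (11,19)–(4,21): clear
  edge (4,21)–(1,13): clear
  midpoint (15,21/2) outside
  → clear
Obstacle 3 [(13,3) (18,2) (24,9) (17,10)]:
  edge (13,3)–(18,2): clear
  edge (18,2)–(24,9): clear
  edge (24,9)–(17,10): clear
  edge (17,10)–(13,3): clear
  midpoint (15,21/2) outside
  → clear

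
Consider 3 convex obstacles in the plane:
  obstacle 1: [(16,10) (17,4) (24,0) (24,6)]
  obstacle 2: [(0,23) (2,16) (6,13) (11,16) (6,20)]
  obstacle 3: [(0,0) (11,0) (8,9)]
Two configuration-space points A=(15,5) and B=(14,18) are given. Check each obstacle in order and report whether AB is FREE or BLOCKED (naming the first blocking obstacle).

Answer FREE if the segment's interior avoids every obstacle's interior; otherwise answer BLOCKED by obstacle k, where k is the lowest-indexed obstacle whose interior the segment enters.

FREE

Obstacle 1 [(16,10) (17,4) (24,0) (24,6)]:
  edge (16,10)–(17,4): clear
  edge (17,4)–(24,0): clear
  edge (24,0)–(24,6): clear
  edge (24,6)–(16,10): clear
  midpoint (29/2,23/2) outside
  → clear
Obstacle 2 [(0,23) (2,16) (6,13) (11,16) (6,20)]:
  edge (0,23)–(2,16): clear
  edge (2,16)–(6,13): clear
  edge (6,13)–(11,16): clear
  edge (11,16)–(6,20): clear
  edge (6,20)–(0,23): clear
  midpoint (29/2,23/2) outside
  → clear
Obstacle 3 [(0,0) (11,0) (8,9)]:
  edge (0,0)–(11,0): clear
  edge (11,0)–(8,9): clear
  edge (8,9)–(0,0): clear
  midpoint (29/2,23/2) outside
  → clear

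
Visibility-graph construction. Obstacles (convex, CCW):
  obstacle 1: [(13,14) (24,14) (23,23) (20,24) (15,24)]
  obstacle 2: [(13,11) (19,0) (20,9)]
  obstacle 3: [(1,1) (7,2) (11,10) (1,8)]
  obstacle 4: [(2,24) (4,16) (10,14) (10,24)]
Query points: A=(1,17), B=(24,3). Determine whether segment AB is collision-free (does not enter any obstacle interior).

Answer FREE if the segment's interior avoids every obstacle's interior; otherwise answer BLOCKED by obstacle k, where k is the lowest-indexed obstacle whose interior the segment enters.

Obstacle 1 [(13,14) (24,14) (23,23) (20,24) (15,24)]:
  edge (13,14)–(24,14): clear
  edge (24,14)–(23,23): clear
  edge (23,23)–(20,24): clear
  edge (20,24)–(15,24): clear
  edge (15,24)–(13,14): clear
  midpoint (25/2,10) outside
  → clear
Obstacle 2 [(13,11) (19,0) (20,9)]:
  edge (13,11)–(19,0): crosses AB
  edge (19,0)–(20,9): crosses AB
  edge (20,9)–(13,11): clear
  → BLOCKED
Obstacle 3 [(1,1) (7,2) (11,10) (1,8)]:
  edge (1,1)–(7,2): clear
  edge (7,2)–(11,10): clear
  edge (11,10)–(1,8): clear
  edge (1,8)–(1,1): clear
  midpoint (25/2,10) outside
  → clear
Obstacle 4 [(2,24) (4,16) (10,14) (10,24)]:
  edge (2,24)–(4,16): clear
  edge (4,16)–(10,14): clear
  edge (10,14)–(10,24): clear
  edge (10,24)–(2,24): clear
  midpoint (25/2,10) outside
  → clear

BLOCKED by obstacle 2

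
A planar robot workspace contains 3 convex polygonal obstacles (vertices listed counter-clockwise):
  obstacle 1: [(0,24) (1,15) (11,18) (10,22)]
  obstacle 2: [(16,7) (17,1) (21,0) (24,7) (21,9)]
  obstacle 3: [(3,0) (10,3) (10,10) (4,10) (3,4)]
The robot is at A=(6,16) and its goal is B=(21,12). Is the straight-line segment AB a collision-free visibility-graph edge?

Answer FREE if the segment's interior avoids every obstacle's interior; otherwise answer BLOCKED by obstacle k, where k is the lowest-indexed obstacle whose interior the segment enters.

Obstacle 1 [(0,24) (1,15) (11,18) (10,22)]:
  edge (0,24)–(1,15): clear
  edge (1,15)–(11,18): clear
  edge (11,18)–(10,22): clear
  edge (10,22)–(0,24): clear
  midpoint (27/2,14) outside
  → clear
Obstacle 2 [(16,7) (17,1) (21,0) (24,7) (21,9)]:
  edge (16,7)–(17,1): clear
  edge (17,1)–(21,0): clear
  edge (21,0)–(24,7): clear
  edge (24,7)–(21,9): clear
  edge (21,9)–(16,7): clear
  midpoint (27/2,14) outside
  → clear
Obstacle 3 [(3,0) (10,3) (10,10) (4,10) (3,4)]:
  edge (3,0)–(10,3): clear
  edge (10,3)–(10,10): clear
  edge (10,10)–(4,10): clear
  edge (4,10)–(3,4): clear
  edge (3,4)–(3,0): clear
  midpoint (27/2,14) outside
  → clear

FREE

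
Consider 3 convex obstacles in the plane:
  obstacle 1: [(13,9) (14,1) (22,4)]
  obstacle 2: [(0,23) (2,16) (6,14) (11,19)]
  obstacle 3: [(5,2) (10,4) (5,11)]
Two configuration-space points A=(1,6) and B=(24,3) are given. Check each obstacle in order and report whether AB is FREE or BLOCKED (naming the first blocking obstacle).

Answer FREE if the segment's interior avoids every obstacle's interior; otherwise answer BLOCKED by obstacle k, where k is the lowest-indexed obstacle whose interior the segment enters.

Obstacle 1 [(13,9) (14,1) (22,4)]:
  edge (13,9)–(14,1): crosses AB
  edge (14,1)–(22,4): crosses AB
  edge (22,4)–(13,9): clear
  → BLOCKED
Obstacle 2 [(0,23) (2,16) (6,14) (11,19)]:
  edge (0,23)–(2,16): clear
  edge (2,16)–(6,14): clear
  edge (6,14)–(11,19): clear
  edge (11,19)–(0,23): clear
  midpoint (25/2,9/2) outside
  → clear
Obstacle 3 [(5,2) (10,4) (5,11)]:
  edge (5,2)–(10,4): clear
  edge (10,4)–(5,11): crosses AB
  edge (5,11)–(5,2): crosses AB
  → BLOCKED

BLOCKED by obstacle 1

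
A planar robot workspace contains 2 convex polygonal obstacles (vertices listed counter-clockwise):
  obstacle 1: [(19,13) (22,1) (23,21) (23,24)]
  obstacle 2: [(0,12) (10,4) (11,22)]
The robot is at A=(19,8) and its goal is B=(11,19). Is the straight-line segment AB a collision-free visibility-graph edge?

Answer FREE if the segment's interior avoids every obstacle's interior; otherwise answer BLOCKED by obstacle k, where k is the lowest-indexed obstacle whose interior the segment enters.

FREE

Obstacle 1 [(19,13) (22,1) (23,21) (23,24)]:
  edge (19,13)–(22,1): clear
  edge (22,1)–(23,21): clear
  edge (23,21)–(23,24): clear
  edge (23,24)–(19,13): clear
  midpoint (15,27/2) outside
  → clear
Obstacle 2 [(0,12) (10,4) (11,22)]:
  edge (0,12)–(10,4): clear
  edge (10,4)–(11,22): clear
  edge (11,22)–(0,12): clear
  midpoint (15,27/2) outside
  → clear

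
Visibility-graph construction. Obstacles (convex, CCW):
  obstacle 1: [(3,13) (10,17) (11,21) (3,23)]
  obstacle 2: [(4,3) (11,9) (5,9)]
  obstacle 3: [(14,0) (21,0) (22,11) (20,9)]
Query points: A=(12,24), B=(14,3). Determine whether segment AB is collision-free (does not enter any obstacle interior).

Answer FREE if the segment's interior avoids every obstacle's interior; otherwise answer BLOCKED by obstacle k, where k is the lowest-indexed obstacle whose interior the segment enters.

FREE

Obstacle 1 [(3,13) (10,17) (11,21) (3,23)]:
  edge (3,13)–(10,17): clear
  edge (10,17)–(11,21): clear
  edge (11,21)–(3,23): clear
  edge (3,23)–(3,13): clear
  midpoint (13,27/2) outside
  → clear
Obstacle 2 [(4,3) (11,9) (5,9)]:
  edge (4,3)–(11,9): clear
  edge (11,9)–(5,9): clear
  edge (5,9)–(4,3): clear
  midpoint (13,27/2) outside
  → clear
Obstacle 3 [(14,0) (21,0) (22,11) (20,9)]:
  edge (14,0)–(21,0): clear
  edge (21,0)–(22,11): clear
  edge (22,11)–(20,9): clear
  edge (20,9)–(14,0): clear
  midpoint (13,27/2) outside
  → clear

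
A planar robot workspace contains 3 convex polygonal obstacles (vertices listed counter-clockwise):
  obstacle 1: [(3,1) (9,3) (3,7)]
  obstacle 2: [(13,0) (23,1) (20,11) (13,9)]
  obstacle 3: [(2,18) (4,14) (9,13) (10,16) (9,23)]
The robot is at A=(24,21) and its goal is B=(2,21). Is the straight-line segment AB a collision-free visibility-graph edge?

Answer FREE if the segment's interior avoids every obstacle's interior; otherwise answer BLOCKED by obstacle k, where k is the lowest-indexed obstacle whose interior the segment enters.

Obstacle 1 [(3,1) (9,3) (3,7)]:
  edge (3,1)–(9,3): clear
  edge (9,3)–(3,7): clear
  edge (3,7)–(3,1): clear
  midpoint (13,21) outside
  → clear
Obstacle 2 [(13,0) (23,1) (20,11) (13,9)]:
  edge (13,0)–(23,1): clear
  edge (23,1)–(20,11): clear
  edge (20,11)–(13,9): clear
  edge (13,9)–(13,0): clear
  midpoint (13,21) outside
  → clear
Obstacle 3 [(2,18) (4,14) (9,13) (10,16) (9,23)]:
  edge (2,18)–(4,14): clear
  edge (4,14)–(9,13): clear
  edge (9,13)–(10,16): clear
  edge (10,16)–(9,23): crosses AB
  edge (9,23)–(2,18): crosses AB
  → BLOCKED

BLOCKED by obstacle 3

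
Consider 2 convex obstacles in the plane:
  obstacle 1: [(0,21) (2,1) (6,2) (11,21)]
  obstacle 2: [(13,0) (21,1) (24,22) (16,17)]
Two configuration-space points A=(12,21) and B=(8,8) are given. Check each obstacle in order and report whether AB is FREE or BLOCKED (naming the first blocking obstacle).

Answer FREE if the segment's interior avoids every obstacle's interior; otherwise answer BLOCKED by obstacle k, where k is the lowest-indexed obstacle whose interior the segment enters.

FREE

Obstacle 1 [(0,21) (2,1) (6,2) (11,21)]:
  edge (0,21)–(2,1): clear
  edge (2,1)–(6,2): clear
  edge (6,2)–(11,21): clear
  edge (11,21)–(0,21): clear
  midpoint (10,29/2) outside
  → clear
Obstacle 2 [(13,0) (21,1) (24,22) (16,17)]:
  edge (13,0)–(21,1): clear
  edge (21,1)–(24,22): clear
  edge (24,22)–(16,17): clear
  edge (16,17)–(13,0): clear
  midpoint (10,29/2) outside
  → clear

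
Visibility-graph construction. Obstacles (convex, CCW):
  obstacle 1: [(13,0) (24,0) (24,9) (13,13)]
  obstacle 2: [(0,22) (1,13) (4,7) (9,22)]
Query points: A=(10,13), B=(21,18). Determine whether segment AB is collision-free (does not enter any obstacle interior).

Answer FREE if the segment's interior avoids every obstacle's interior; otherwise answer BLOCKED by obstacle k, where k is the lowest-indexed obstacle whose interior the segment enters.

Obstacle 1 [(13,0) (24,0) (24,9) (13,13)]:
  edge (13,0)–(24,0): clear
  edge (24,0)–(24,9): clear
  edge (24,9)–(13,13): clear
  edge (13,13)–(13,0): clear
  midpoint (31/2,31/2) outside
  → clear
Obstacle 2 [(0,22) (1,13) (4,7) (9,22)]:
  edge (0,22)–(1,13): clear
  edge (1,13)–(4,7): clear
  edge (4,7)–(9,22): clear
  edge (9,22)–(0,22): clear
  midpoint (31/2,31/2) outside
  → clear

FREE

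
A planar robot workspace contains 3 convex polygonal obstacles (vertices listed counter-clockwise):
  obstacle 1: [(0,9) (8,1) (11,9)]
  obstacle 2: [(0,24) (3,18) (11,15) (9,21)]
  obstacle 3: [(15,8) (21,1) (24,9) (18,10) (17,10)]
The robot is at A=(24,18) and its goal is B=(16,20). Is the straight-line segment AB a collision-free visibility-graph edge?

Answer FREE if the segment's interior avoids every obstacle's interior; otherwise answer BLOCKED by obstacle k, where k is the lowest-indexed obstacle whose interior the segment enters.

FREE

Obstacle 1 [(0,9) (8,1) (11,9)]:
  edge (0,9)–(8,1): clear
  edge (8,1)–(11,9): clear
  edge (11,9)–(0,9): clear
  midpoint (20,19) outside
  → clear
Obstacle 2 [(0,24) (3,18) (11,15) (9,21)]:
  edge (0,24)–(3,18): clear
  edge (3,18)–(11,15): clear
  edge (11,15)–(9,21): clear
  edge (9,21)–(0,24): clear
  midpoint (20,19) outside
  → clear
Obstacle 3 [(15,8) (21,1) (24,9) (18,10) (17,10)]:
  edge (15,8)–(21,1): clear
  edge (21,1)–(24,9): clear
  edge (24,9)–(18,10): clear
  edge (18,10)–(17,10): clear
  edge (17,10)–(15,8): clear
  midpoint (20,19) outside
  → clear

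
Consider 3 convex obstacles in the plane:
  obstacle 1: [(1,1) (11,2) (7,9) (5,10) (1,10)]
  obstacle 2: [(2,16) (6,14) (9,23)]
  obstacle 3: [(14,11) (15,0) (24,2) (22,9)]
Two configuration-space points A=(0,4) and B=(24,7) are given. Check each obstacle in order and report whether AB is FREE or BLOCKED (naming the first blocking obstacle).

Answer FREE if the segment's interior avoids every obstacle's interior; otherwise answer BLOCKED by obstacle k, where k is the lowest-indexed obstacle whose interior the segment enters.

BLOCKED by obstacle 1

Obstacle 1 [(1,1) (11,2) (7,9) (5,10) (1,10)]:
  edge (1,1)–(11,2): clear
  edge (11,2)–(7,9): crosses AB
  edge (7,9)–(5,10): clear
  edge (5,10)–(1,10): clear
  edge (1,10)–(1,1): crosses AB
  → BLOCKED
Obstacle 2 [(2,16) (6,14) (9,23)]:
  edge (2,16)–(6,14): clear
  edge (6,14)–(9,23): clear
  edge (9,23)–(2,16): clear
  midpoint (12,11/2) outside
  → clear
Obstacle 3 [(14,11) (15,0) (24,2) (22,9)]:
  edge (14,11)–(15,0): crosses AB
  edge (15,0)–(24,2): clear
  edge (24,2)–(22,9): crosses AB
  edge (22,9)–(14,11): clear
  → BLOCKED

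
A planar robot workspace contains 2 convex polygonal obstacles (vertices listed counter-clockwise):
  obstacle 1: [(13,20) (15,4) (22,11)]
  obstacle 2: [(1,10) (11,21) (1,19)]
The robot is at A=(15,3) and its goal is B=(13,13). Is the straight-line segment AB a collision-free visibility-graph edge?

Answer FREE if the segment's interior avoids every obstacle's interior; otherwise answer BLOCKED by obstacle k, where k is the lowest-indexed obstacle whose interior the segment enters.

FREE

Obstacle 1 [(13,20) (15,4) (22,11)]:
  edge (13,20)–(15,4): clear
  edge (15,4)–(22,11): clear
  edge (22,11)–(13,20): clear
  midpoint (14,8) outside
  → clear
Obstacle 2 [(1,10) (11,21) (1,19)]:
  edge (1,10)–(11,21): clear
  edge (11,21)–(1,19): clear
  edge (1,19)–(1,10): clear
  midpoint (14,8) outside
  → clear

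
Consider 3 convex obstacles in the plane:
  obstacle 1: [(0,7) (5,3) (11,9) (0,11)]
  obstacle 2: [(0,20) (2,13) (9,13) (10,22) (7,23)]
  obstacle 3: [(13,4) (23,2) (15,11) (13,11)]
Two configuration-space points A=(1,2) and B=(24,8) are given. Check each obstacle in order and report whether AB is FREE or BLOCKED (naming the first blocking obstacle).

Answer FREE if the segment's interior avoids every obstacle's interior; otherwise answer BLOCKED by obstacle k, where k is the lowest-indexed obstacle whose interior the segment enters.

BLOCKED by obstacle 1

Obstacle 1 [(0,7) (5,3) (11,9) (0,11)]:
  edge (0,7)–(5,3): crosses AB
  edge (5,3)–(11,9): crosses AB
  edge (11,9)–(0,11): clear
  edge (0,11)–(0,7): clear
  → BLOCKED
Obstacle 2 [(0,20) (2,13) (9,13) (10,22) (7,23)]:
  edge (0,20)–(2,13): clear
  edge (2,13)–(9,13): clear
  edge (9,13)–(10,22): clear
  edge (10,22)–(7,23): clear
  edge (7,23)–(0,20): clear
  midpoint (25/2,5) outside
  → clear
Obstacle 3 [(13,4) (23,2) (15,11) (13,11)]:
  edge (13,4)–(23,2): clear
  edge (23,2)–(15,11): crosses AB
  edge (15,11)–(13,11): clear
  edge (13,11)–(13,4): crosses AB
  → BLOCKED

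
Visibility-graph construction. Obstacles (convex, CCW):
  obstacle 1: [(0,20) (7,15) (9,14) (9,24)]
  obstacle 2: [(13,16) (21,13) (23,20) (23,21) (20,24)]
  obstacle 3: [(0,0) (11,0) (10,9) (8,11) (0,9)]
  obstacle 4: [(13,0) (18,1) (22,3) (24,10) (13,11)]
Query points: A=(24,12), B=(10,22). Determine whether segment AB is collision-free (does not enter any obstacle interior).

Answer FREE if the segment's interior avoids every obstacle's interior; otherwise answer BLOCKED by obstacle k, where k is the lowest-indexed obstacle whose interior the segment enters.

BLOCKED by obstacle 2

Obstacle 1 [(0,20) (7,15) (9,14) (9,24)]:
  edge (0,20)–(7,15): clear
  edge (7,15)–(9,14): clear
  edge (9,14)–(9,24): clear
  edge (9,24)–(0,20): clear
  midpoint (17,17) outside
  → clear
Obstacle 2 [(13,16) (21,13) (23,20) (23,21) (20,24)]:
  edge (13,16)–(21,13): clear
  edge (21,13)–(23,20): crosses AB
  edge (23,20)–(23,21): clear
  edge (23,21)–(20,24): clear
  edge (20,24)–(13,16): crosses AB
  → BLOCKED
Obstacle 3 [(0,0) (11,0) (10,9) (8,11) (0,9)]:
  edge (0,0)–(11,0): clear
  edge (11,0)–(10,9): clear
  edge (10,9)–(8,11): clear
  edge (8,11)–(0,9): clear
  edge (0,9)–(0,0): clear
  midpoint (17,17) outside
  → clear
Obstacle 4 [(13,0) (18,1) (22,3) (24,10) (13,11)]:
  edge (13,0)–(18,1): clear
  edge (18,1)–(22,3): clear
  edge (22,3)–(24,10): clear
  edge (24,10)–(13,11): clear
  edge (13,11)–(13,0): clear
  midpoint (17,17) outside
  → clear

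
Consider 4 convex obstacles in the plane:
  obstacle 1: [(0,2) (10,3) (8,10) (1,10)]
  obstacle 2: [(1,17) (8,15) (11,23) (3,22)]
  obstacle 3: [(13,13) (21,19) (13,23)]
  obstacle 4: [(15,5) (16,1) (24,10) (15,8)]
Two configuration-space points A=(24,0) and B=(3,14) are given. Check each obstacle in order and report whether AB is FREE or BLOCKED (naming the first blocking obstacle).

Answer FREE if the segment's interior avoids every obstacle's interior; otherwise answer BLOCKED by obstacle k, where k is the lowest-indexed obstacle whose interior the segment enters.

Obstacle 1 [(0,2) (10,3) (8,10) (1,10)]:
  edge (0,2)–(10,3): clear
  edge (10,3)–(8,10): clear
  edge (8,10)–(1,10): clear
  edge (1,10)–(0,2): clear
  midpoint (27/2,7) outside
  → clear
Obstacle 2 [(1,17) (8,15) (11,23) (3,22)]:
  edge (1,17)–(8,15): clear
  edge (8,15)–(11,23): clear
  edge (11,23)–(3,22): clear
  edge (3,22)–(1,17): clear
  midpoint (27/2,7) outside
  → clear
Obstacle 3 [(13,13) (21,19) (13,23)]:
  edge (13,13)–(21,19): clear
  edge (21,19)–(13,23): clear
  edge (13,23)–(13,13): clear
  midpoint (27/2,7) outside
  → clear
Obstacle 4 [(15,5) (16,1) (24,10) (15,8)]:
  edge (15,5)–(16,1): clear
  edge (16,1)–(24,10): crosses AB
  edge (24,10)–(15,8): clear
  edge (15,8)–(15,5): crosses AB
  → BLOCKED

BLOCKED by obstacle 4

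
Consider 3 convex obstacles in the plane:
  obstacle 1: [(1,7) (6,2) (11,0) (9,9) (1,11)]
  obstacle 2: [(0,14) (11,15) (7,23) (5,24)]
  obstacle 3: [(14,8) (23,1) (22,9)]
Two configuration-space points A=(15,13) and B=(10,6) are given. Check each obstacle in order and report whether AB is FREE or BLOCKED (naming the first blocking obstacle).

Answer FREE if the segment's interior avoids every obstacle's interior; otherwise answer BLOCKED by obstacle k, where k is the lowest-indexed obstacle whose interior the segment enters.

Obstacle 1 [(1,7) (6,2) (11,0) (9,9) (1,11)]:
  edge (1,7)–(6,2): clear
  edge (6,2)–(11,0): clear
  edge (11,0)–(9,9): clear
  edge (9,9)–(1,11): clear
  edge (1,11)–(1,7): clear
  midpoint (25/2,19/2) outside
  → clear
Obstacle 2 [(0,14) (11,15) (7,23) (5,24)]:
  edge (0,14)–(11,15): clear
  edge (11,15)–(7,23): clear
  edge (7,23)–(5,24): clear
  edge (5,24)–(0,14): clear
  midpoint (25/2,19/2) outside
  → clear
Obstacle 3 [(14,8) (23,1) (22,9)]:
  edge (14,8)–(23,1): clear
  edge (23,1)–(22,9): clear
  edge (22,9)–(14,8): clear
  midpoint (25/2,19/2) outside
  → clear

FREE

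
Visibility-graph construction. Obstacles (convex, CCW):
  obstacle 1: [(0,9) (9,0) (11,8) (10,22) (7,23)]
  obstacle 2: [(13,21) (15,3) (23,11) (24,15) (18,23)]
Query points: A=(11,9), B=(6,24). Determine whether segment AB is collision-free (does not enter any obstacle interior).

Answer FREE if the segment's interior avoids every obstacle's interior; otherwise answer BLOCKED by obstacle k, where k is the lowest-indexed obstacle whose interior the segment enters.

Obstacle 1 [(0,9) (9,0) (11,8) (10,22) (7,23)]:
  edge (0,9)–(9,0): clear
  edge (9,0)–(11,8): clear
  edge (11,8)–(10,22): crosses AB
  edge (10,22)–(7,23): clear
  edge (7,23)–(0,9): crosses AB
  → BLOCKED
Obstacle 2 [(13,21) (15,3) (23,11) (24,15) (18,23)]:
  edge (13,21)–(15,3): clear
  edge (15,3)–(23,11): clear
  edge (23,11)–(24,15): clear
  edge (24,15)–(18,23): clear
  edge (18,23)–(13,21): clear
  midpoint (17/2,33/2) outside
  → clear

BLOCKED by obstacle 1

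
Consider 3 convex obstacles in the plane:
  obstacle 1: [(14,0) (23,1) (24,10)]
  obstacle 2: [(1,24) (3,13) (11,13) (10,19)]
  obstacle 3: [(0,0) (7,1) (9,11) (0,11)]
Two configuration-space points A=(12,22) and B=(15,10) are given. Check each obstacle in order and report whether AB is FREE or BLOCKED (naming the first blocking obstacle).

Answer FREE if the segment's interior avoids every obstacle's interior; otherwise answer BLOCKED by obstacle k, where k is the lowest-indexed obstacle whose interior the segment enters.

Obstacle 1 [(14,0) (23,1) (24,10)]:
  edge (14,0)–(23,1): clear
  edge (23,1)–(24,10): clear
  edge (24,10)–(14,0): clear
  midpoint (27/2,16) outside
  → clear
Obstacle 2 [(1,24) (3,13) (11,13) (10,19)]:
  edge (1,24)–(3,13): clear
  edge (3,13)–(11,13): clear
  edge (11,13)–(10,19): clear
  edge (10,19)–(1,24): clear
  midpoint (27/2,16) outside
  → clear
Obstacle 3 [(0,0) (7,1) (9,11) (0,11)]:
  edge (0,0)–(7,1): clear
  edge (7,1)–(9,11): clear
  edge (9,11)–(0,11): clear
  edge (0,11)–(0,0): clear
  midpoint (27/2,16) outside
  → clear

FREE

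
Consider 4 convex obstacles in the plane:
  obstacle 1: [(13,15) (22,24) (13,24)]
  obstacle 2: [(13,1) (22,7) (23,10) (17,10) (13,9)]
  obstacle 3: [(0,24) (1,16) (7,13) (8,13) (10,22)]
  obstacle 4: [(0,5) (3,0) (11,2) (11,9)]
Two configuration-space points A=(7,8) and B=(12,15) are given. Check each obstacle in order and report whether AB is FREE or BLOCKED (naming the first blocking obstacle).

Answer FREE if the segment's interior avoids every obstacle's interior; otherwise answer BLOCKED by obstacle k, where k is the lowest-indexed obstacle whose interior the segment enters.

FREE

Obstacle 1 [(13,15) (22,24) (13,24)]:
  edge (13,15)–(22,24): clear
  edge (22,24)–(13,24): clear
  edge (13,24)–(13,15): clear
  midpoint (19/2,23/2) outside
  → clear
Obstacle 2 [(13,1) (22,7) (23,10) (17,10) (13,9)]:
  edge (13,1)–(22,7): clear
  edge (22,7)–(23,10): clear
  edge (23,10)–(17,10): clear
  edge (17,10)–(13,9): clear
  edge (13,9)–(13,1): clear
  midpoint (19/2,23/2) outside
  → clear
Obstacle 3 [(0,24) (1,16) (7,13) (8,13) (10,22)]:
  edge (0,24)–(1,16): clear
  edge (1,16)–(7,13): clear
  edge (7,13)–(8,13): clear
  edge (8,13)–(10,22): clear
  edge (10,22)–(0,24): clear
  midpoint (19/2,23/2) outside
  → clear
Obstacle 4 [(0,5) (3,0) (11,2) (11,9)]:
  edge (0,5)–(3,0): clear
  edge (3,0)–(11,2): clear
  edge (11,2)–(11,9): clear
  edge (11,9)–(0,5): clear
  midpoint (19/2,23/2) outside
  → clear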